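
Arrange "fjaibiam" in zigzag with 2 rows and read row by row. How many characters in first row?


Zigzag "fjaibiam" into 2 rows:
Placing characters:
  'f' => row 0
  'j' => row 1
  'a' => row 0
  'i' => row 1
  'b' => row 0
  'i' => row 1
  'a' => row 0
  'm' => row 1
Rows:
  Row 0: "faba"
  Row 1: "jiim"
First row length: 4

4


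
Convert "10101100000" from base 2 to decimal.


Input: "10101100000" in base 2
Positional expansion:
  Digit '1' (value 1) x 2^10 = 1024
  Digit '0' (value 0) x 2^9 = 0
  Digit '1' (value 1) x 2^8 = 256
  Digit '0' (value 0) x 2^7 = 0
  Digit '1' (value 1) x 2^6 = 64
  Digit '1' (value 1) x 2^5 = 32
  Digit '0' (value 0) x 2^4 = 0
  Digit '0' (value 0) x 2^3 = 0
  Digit '0' (value 0) x 2^2 = 0
  Digit '0' (value 0) x 2^1 = 0
  Digit '0' (value 0) x 2^0 = 0
Sum = 1376

1376


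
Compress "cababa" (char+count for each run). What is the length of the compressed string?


Input: cababa
Runs:
  'c' x 1 => "c1"
  'a' x 1 => "a1"
  'b' x 1 => "b1"
  'a' x 1 => "a1"
  'b' x 1 => "b1"
  'a' x 1 => "a1"
Compressed: "c1a1b1a1b1a1"
Compressed length: 12

12


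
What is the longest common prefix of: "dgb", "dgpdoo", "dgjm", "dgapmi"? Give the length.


Words: dgb, dgpdoo, dgjm, dgapmi
  Position 0: all 'd' => match
  Position 1: all 'g' => match
  Position 2: ('b', 'p', 'j', 'a') => mismatch, stop
LCP = "dg" (length 2)

2


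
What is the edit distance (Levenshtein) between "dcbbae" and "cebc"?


Computing edit distance: "dcbbae" -> "cebc"
DP table:
           c    e    b    c
      0    1    2    3    4
  d   1    1    2    3    4
  c   2    1    2    3    3
  b   3    2    2    2    3
  b   4    3    3    2    3
  a   5    4    4    3    3
  e   6    5    4    4    4
Edit distance = dp[6][4] = 4

4


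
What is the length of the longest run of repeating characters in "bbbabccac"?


Input: "bbbabccac"
Scanning for longest run:
  Position 1 ('b'): continues run of 'b', length=2
  Position 2 ('b'): continues run of 'b', length=3
  Position 3 ('a'): new char, reset run to 1
  Position 4 ('b'): new char, reset run to 1
  Position 5 ('c'): new char, reset run to 1
  Position 6 ('c'): continues run of 'c', length=2
  Position 7 ('a'): new char, reset run to 1
  Position 8 ('c'): new char, reset run to 1
Longest run: 'b' with length 3

3


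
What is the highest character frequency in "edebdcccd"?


Input: edebdcccd
Character counts:
  'b': 1
  'c': 3
  'd': 3
  'e': 2
Maximum frequency: 3

3


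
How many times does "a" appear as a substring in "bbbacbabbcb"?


Searching for "a" in "bbbacbabbcb"
Scanning each position:
  Position 0: "b" => no
  Position 1: "b" => no
  Position 2: "b" => no
  Position 3: "a" => MATCH
  Position 4: "c" => no
  Position 5: "b" => no
  Position 6: "a" => MATCH
  Position 7: "b" => no
  Position 8: "b" => no
  Position 9: "c" => no
  Position 10: "b" => no
Total occurrences: 2

2


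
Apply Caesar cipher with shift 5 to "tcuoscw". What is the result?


Caesar cipher: shift "tcuoscw" by 5
  't' (pos 19) + 5 = pos 24 = 'y'
  'c' (pos 2) + 5 = pos 7 = 'h'
  'u' (pos 20) + 5 = pos 25 = 'z'
  'o' (pos 14) + 5 = pos 19 = 't'
  's' (pos 18) + 5 = pos 23 = 'x'
  'c' (pos 2) + 5 = pos 7 = 'h'
  'w' (pos 22) + 5 = pos 1 = 'b'
Result: yhztxhb

yhztxhb


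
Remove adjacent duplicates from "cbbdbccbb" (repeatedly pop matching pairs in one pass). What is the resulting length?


Input: cbbdbccbb
Stack-based adjacent duplicate removal:
  Read 'c': push. Stack: c
  Read 'b': push. Stack: cb
  Read 'b': matches stack top 'b' => pop. Stack: c
  Read 'd': push. Stack: cd
  Read 'b': push. Stack: cdb
  Read 'c': push. Stack: cdbc
  Read 'c': matches stack top 'c' => pop. Stack: cdb
  Read 'b': matches stack top 'b' => pop. Stack: cd
  Read 'b': push. Stack: cdb
Final stack: "cdb" (length 3)

3


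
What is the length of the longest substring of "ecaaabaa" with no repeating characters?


Input: "ecaaabaa"
Sliding window (track last position of each char):
  Position 0 ('e'): window [0,0] length 1 -- new best
  Position 1 ('c'): window [0,1] length 2 -- new best
  Position 2 ('a'): window [0,2] length 3 -- new best
  Position 3 ('a'): repeat (last at 2), move window start to 3
  Position 3 ('a'): window [3,3] length 1
  Position 4 ('a'): repeat (last at 3), move window start to 4
  Position 4 ('a'): window [4,4] length 1
  Position 5 ('b'): window [4,5] length 2
  Position 6 ('a'): repeat (last at 4), move window start to 5
  Position 6 ('a'): window [5,6] length 2
  Position 7 ('a'): repeat (last at 6), move window start to 7
  Position 7 ('a'): window [7,7] length 1
Longest substring with no repeats: "eca" with length 3

3


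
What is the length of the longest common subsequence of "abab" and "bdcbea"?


LCS of "abab" and "bdcbea"
DP table:
           b    d    c    b    e    a
      0    0    0    0    0    0    0
  a   0    0    0    0    0    0    1
  b   0    1    1    1    1    1    1
  a   0    1    1    1    1    1    2
  b   0    1    1    1    2    2    2
LCS length = dp[4][6] = 2

2


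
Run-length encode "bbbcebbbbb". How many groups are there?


Input: bbbcebbbbb
Scanning for consecutive runs:
  Group 1: 'b' x 3 (positions 0-2)
  Group 2: 'c' x 1 (positions 3-3)
  Group 3: 'e' x 1 (positions 4-4)
  Group 4: 'b' x 5 (positions 5-9)
Total groups: 4

4


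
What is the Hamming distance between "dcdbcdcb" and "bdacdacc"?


Comparing "dcdbcdcb" and "bdacdacc" position by position:
  Position 0: 'd' vs 'b' => differ
  Position 1: 'c' vs 'd' => differ
  Position 2: 'd' vs 'a' => differ
  Position 3: 'b' vs 'c' => differ
  Position 4: 'c' vs 'd' => differ
  Position 5: 'd' vs 'a' => differ
  Position 6: 'c' vs 'c' => same
  Position 7: 'b' vs 'c' => differ
Total differences (Hamming distance): 7

7


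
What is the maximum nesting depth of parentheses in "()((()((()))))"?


Input: "()((()((()))))"
Tracking depth:
  Position 0 '(': depth becomes 1
  Position 1 ')': depth becomes 0
  Position 2 '(': depth becomes 1
  Position 3 '(': depth becomes 2
  Position 4 '(': depth becomes 3
  Position 5 ')': depth becomes 2
  Position 6 '(': depth becomes 3
  Position 7 '(': depth becomes 4
  Position 8 '(': depth becomes 5
  Position 9 ')': depth becomes 4
  Position 10 ')': depth becomes 3
  Position 11 ')': depth becomes 2
  Position 12 ')': depth becomes 1
  Position 13 ')': depth becomes 0
Maximum depth reached: 5

5


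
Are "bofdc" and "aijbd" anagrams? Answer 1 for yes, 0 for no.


Strings: "bofdc", "aijbd"
Sorted first:  bcdfo
Sorted second: abdij
Differ at position 0: 'b' vs 'a' => not anagrams

0


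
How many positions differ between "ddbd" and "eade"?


Comparing "ddbd" and "eade" position by position:
  Position 0: 'd' vs 'e' => DIFFER
  Position 1: 'd' vs 'a' => DIFFER
  Position 2: 'b' vs 'd' => DIFFER
  Position 3: 'd' vs 'e' => DIFFER
Positions that differ: 4

4


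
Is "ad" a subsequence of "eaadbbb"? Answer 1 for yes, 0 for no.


Check if "ad" is a subsequence of "eaadbbb"
Greedy scan:
  Position 0 ('e'): no match needed
  Position 1 ('a'): matches sub[0] = 'a'
  Position 2 ('a'): no match needed
  Position 3 ('d'): matches sub[1] = 'd'
  Position 4 ('b'): no match needed
  Position 5 ('b'): no match needed
  Position 6 ('b'): no match needed
All 2 characters matched => is a subsequence

1


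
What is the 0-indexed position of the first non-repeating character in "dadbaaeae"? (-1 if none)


Input: dadbaaeae
Character frequencies:
  'a': 4
  'b': 1
  'd': 2
  'e': 2
Scanning left to right for freq == 1:
  Position 0 ('d'): freq=2, skip
  Position 1 ('a'): freq=4, skip
  Position 2 ('d'): freq=2, skip
  Position 3 ('b'): unique! => answer = 3

3


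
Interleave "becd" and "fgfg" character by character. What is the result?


Interleaving "becd" and "fgfg":
  Position 0: 'b' from first, 'f' from second => "bf"
  Position 1: 'e' from first, 'g' from second => "eg"
  Position 2: 'c' from first, 'f' from second => "cf"
  Position 3: 'd' from first, 'g' from second => "dg"
Result: bfegcfdg

bfegcfdg


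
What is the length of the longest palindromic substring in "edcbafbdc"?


Input: "edcbafbdc"
Checking substrings for palindromes:
  No multi-char palindromic substrings found
Longest palindromic substring: "e" with length 1

1


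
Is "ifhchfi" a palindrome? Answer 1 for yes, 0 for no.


Input: ifhchfi
Reversed: ifhchfi
  Compare pos 0 ('i') with pos 6 ('i'): match
  Compare pos 1 ('f') with pos 5 ('f'): match
  Compare pos 2 ('h') with pos 4 ('h'): match
Result: palindrome

1


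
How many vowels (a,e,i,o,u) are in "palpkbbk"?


Input: palpkbbk
Checking each character:
  'p' at position 0: consonant
  'a' at position 1: vowel (running total: 1)
  'l' at position 2: consonant
  'p' at position 3: consonant
  'k' at position 4: consonant
  'b' at position 5: consonant
  'b' at position 6: consonant
  'k' at position 7: consonant
Total vowels: 1

1


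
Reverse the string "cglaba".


Input: cglaba
Reading characters right to left:
  Position 5: 'a'
  Position 4: 'b'
  Position 3: 'a'
  Position 2: 'l'
  Position 1: 'g'
  Position 0: 'c'
Reversed: abalgc

abalgc


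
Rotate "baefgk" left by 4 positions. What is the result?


Input: "baefgk", rotate left by 4
First 4 characters: "baef"
Remaining characters: "gk"
Concatenate remaining + first: "gk" + "baef" = "gkbaef"

gkbaef


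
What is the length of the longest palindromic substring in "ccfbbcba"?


Input: "ccfbbcba"
Checking substrings for palindromes:
  [4:7] "bcb" (len 3) => palindrome
  [0:2] "cc" (len 2) => palindrome
  [3:5] "bb" (len 2) => palindrome
Longest palindromic substring: "bcb" with length 3

3


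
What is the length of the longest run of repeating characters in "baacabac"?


Input: "baacabac"
Scanning for longest run:
  Position 1 ('a'): new char, reset run to 1
  Position 2 ('a'): continues run of 'a', length=2
  Position 3 ('c'): new char, reset run to 1
  Position 4 ('a'): new char, reset run to 1
  Position 5 ('b'): new char, reset run to 1
  Position 6 ('a'): new char, reset run to 1
  Position 7 ('c'): new char, reset run to 1
Longest run: 'a' with length 2

2


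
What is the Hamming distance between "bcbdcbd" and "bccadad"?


Comparing "bcbdcbd" and "bccadad" position by position:
  Position 0: 'b' vs 'b' => same
  Position 1: 'c' vs 'c' => same
  Position 2: 'b' vs 'c' => differ
  Position 3: 'd' vs 'a' => differ
  Position 4: 'c' vs 'd' => differ
  Position 5: 'b' vs 'a' => differ
  Position 6: 'd' vs 'd' => same
Total differences (Hamming distance): 4

4


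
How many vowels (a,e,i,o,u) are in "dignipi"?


Input: dignipi
Checking each character:
  'd' at position 0: consonant
  'i' at position 1: vowel (running total: 1)
  'g' at position 2: consonant
  'n' at position 3: consonant
  'i' at position 4: vowel (running total: 2)
  'p' at position 5: consonant
  'i' at position 6: vowel (running total: 3)
Total vowels: 3

3


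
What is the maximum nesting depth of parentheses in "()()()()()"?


Input: "()()()()()"
Tracking depth:
  Position 0 '(': depth becomes 1
  Position 1 ')': depth becomes 0
  Position 2 '(': depth becomes 1
  Position 3 ')': depth becomes 0
  Position 4 '(': depth becomes 1
  Position 5 ')': depth becomes 0
  Position 6 '(': depth becomes 1
  Position 7 ')': depth becomes 0
  Position 8 '(': depth becomes 1
  Position 9 ')': depth becomes 0
Maximum depth reached: 1

1


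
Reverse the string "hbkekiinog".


Input: hbkekiinog
Reading characters right to left:
  Position 9: 'g'
  Position 8: 'o'
  Position 7: 'n'
  Position 6: 'i'
  Position 5: 'i'
  Position 4: 'k'
  Position 3: 'e'
  Position 2: 'k'
  Position 1: 'b'
  Position 0: 'h'
Reversed: goniikekbh

goniikekbh


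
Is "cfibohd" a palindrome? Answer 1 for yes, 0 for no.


Input: cfibohd
Reversed: dhobifc
  Compare pos 0 ('c') with pos 6 ('d'): MISMATCH
  Compare pos 1 ('f') with pos 5 ('h'): MISMATCH
  Compare pos 2 ('i') with pos 4 ('o'): MISMATCH
Result: not a palindrome

0


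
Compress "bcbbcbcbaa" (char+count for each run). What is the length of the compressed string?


Input: bcbbcbcbaa
Runs:
  'b' x 1 => "b1"
  'c' x 1 => "c1"
  'b' x 2 => "b2"
  'c' x 1 => "c1"
  'b' x 1 => "b1"
  'c' x 1 => "c1"
  'b' x 1 => "b1"
  'a' x 2 => "a2"
Compressed: "b1c1b2c1b1c1b1a2"
Compressed length: 16

16


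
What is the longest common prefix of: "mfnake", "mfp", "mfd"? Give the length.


Words: mfnake, mfp, mfd
  Position 0: all 'm' => match
  Position 1: all 'f' => match
  Position 2: ('n', 'p', 'd') => mismatch, stop
LCP = "mf" (length 2)

2


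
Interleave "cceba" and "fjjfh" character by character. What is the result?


Interleaving "cceba" and "fjjfh":
  Position 0: 'c' from first, 'f' from second => "cf"
  Position 1: 'c' from first, 'j' from second => "cj"
  Position 2: 'e' from first, 'j' from second => "ej"
  Position 3: 'b' from first, 'f' from second => "bf"
  Position 4: 'a' from first, 'h' from second => "ah"
Result: cfcjejbfah

cfcjejbfah


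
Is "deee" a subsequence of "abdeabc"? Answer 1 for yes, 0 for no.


Check if "deee" is a subsequence of "abdeabc"
Greedy scan:
  Position 0 ('a'): no match needed
  Position 1 ('b'): no match needed
  Position 2 ('d'): matches sub[0] = 'd'
  Position 3 ('e'): matches sub[1] = 'e'
  Position 4 ('a'): no match needed
  Position 5 ('b'): no match needed
  Position 6 ('c'): no match needed
Only matched 2/4 characters => not a subsequence

0


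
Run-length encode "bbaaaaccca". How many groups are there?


Input: bbaaaaccca
Scanning for consecutive runs:
  Group 1: 'b' x 2 (positions 0-1)
  Group 2: 'a' x 4 (positions 2-5)
  Group 3: 'c' x 3 (positions 6-8)
  Group 4: 'a' x 1 (positions 9-9)
Total groups: 4

4


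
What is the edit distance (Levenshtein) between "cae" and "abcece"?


Computing edit distance: "cae" -> "abcece"
DP table:
           a    b    c    e    c    e
      0    1    2    3    4    5    6
  c   1    1    2    2    3    4    5
  a   2    1    2    3    3    4    5
  e   3    2    2    3    3    4    4
Edit distance = dp[3][6] = 4

4


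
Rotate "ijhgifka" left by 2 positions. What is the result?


Input: "ijhgifka", rotate left by 2
First 2 characters: "ij"
Remaining characters: "hgifka"
Concatenate remaining + first: "hgifka" + "ij" = "hgifkaij"

hgifkaij


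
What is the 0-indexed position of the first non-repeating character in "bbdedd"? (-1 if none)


Input: bbdedd
Character frequencies:
  'b': 2
  'd': 3
  'e': 1
Scanning left to right for freq == 1:
  Position 0 ('b'): freq=2, skip
  Position 1 ('b'): freq=2, skip
  Position 2 ('d'): freq=3, skip
  Position 3 ('e'): unique! => answer = 3

3


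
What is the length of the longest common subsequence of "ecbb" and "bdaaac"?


LCS of "ecbb" and "bdaaac"
DP table:
           b    d    a    a    a    c
      0    0    0    0    0    0    0
  e   0    0    0    0    0    0    0
  c   0    0    0    0    0    0    1
  b   0    1    1    1    1    1    1
  b   0    1    1    1    1    1    1
LCS length = dp[4][6] = 1

1


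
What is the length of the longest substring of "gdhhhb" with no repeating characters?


Input: "gdhhhb"
Sliding window (track last position of each char):
  Position 0 ('g'): window [0,0] length 1 -- new best
  Position 1 ('d'): window [0,1] length 2 -- new best
  Position 2 ('h'): window [0,2] length 3 -- new best
  Position 3 ('h'): repeat (last at 2), move window start to 3
  Position 3 ('h'): window [3,3] length 1
  Position 4 ('h'): repeat (last at 3), move window start to 4
  Position 4 ('h'): window [4,4] length 1
  Position 5 ('b'): window [4,5] length 2
Longest substring with no repeats: "gdh" with length 3

3


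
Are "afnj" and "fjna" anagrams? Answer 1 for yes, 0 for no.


Strings: "afnj", "fjna"
Sorted first:  afjn
Sorted second: afjn
Sorted forms match => anagrams

1


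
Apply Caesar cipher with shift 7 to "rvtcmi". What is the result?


Caesar cipher: shift "rvtcmi" by 7
  'r' (pos 17) + 7 = pos 24 = 'y'
  'v' (pos 21) + 7 = pos 2 = 'c'
  't' (pos 19) + 7 = pos 0 = 'a'
  'c' (pos 2) + 7 = pos 9 = 'j'
  'm' (pos 12) + 7 = pos 19 = 't'
  'i' (pos 8) + 7 = pos 15 = 'p'
Result: ycajtp

ycajtp


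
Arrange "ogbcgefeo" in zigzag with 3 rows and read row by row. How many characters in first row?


Zigzag "ogbcgefeo" into 3 rows:
Placing characters:
  'o' => row 0
  'g' => row 1
  'b' => row 2
  'c' => row 1
  'g' => row 0
  'e' => row 1
  'f' => row 2
  'e' => row 1
  'o' => row 0
Rows:
  Row 0: "ogo"
  Row 1: "gcee"
  Row 2: "bf"
First row length: 3

3


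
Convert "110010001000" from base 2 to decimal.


Input: "110010001000" in base 2
Positional expansion:
  Digit '1' (value 1) x 2^11 = 2048
  Digit '1' (value 1) x 2^10 = 1024
  Digit '0' (value 0) x 2^9 = 0
  Digit '0' (value 0) x 2^8 = 0
  Digit '1' (value 1) x 2^7 = 128
  Digit '0' (value 0) x 2^6 = 0
  Digit '0' (value 0) x 2^5 = 0
  Digit '0' (value 0) x 2^4 = 0
  Digit '1' (value 1) x 2^3 = 8
  Digit '0' (value 0) x 2^2 = 0
  Digit '0' (value 0) x 2^1 = 0
  Digit '0' (value 0) x 2^0 = 0
Sum = 3208

3208


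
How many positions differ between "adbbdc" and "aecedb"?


Comparing "adbbdc" and "aecedb" position by position:
  Position 0: 'a' vs 'a' => same
  Position 1: 'd' vs 'e' => DIFFER
  Position 2: 'b' vs 'c' => DIFFER
  Position 3: 'b' vs 'e' => DIFFER
  Position 4: 'd' vs 'd' => same
  Position 5: 'c' vs 'b' => DIFFER
Positions that differ: 4

4


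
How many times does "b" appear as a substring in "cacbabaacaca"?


Searching for "b" in "cacbabaacaca"
Scanning each position:
  Position 0: "c" => no
  Position 1: "a" => no
  Position 2: "c" => no
  Position 3: "b" => MATCH
  Position 4: "a" => no
  Position 5: "b" => MATCH
  Position 6: "a" => no
  Position 7: "a" => no
  Position 8: "c" => no
  Position 9: "a" => no
  Position 10: "c" => no
  Position 11: "a" => no
Total occurrences: 2

2


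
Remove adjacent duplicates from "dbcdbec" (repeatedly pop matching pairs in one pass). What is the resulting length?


Input: dbcdbec
Stack-based adjacent duplicate removal:
  Read 'd': push. Stack: d
  Read 'b': push. Stack: db
  Read 'c': push. Stack: dbc
  Read 'd': push. Stack: dbcd
  Read 'b': push. Stack: dbcdb
  Read 'e': push. Stack: dbcdbe
  Read 'c': push. Stack: dbcdbec
Final stack: "dbcdbec" (length 7)

7


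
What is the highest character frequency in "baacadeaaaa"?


Input: baacadeaaaa
Character counts:
  'a': 7
  'b': 1
  'c': 1
  'd': 1
  'e': 1
Maximum frequency: 7

7


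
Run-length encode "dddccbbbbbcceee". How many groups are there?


Input: dddccbbbbbcceee
Scanning for consecutive runs:
  Group 1: 'd' x 3 (positions 0-2)
  Group 2: 'c' x 2 (positions 3-4)
  Group 3: 'b' x 5 (positions 5-9)
  Group 4: 'c' x 2 (positions 10-11)
  Group 5: 'e' x 3 (positions 12-14)
Total groups: 5

5


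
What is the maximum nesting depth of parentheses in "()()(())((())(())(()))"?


Input: "()()(())((())(())(()))"
Tracking depth:
  Position 0 '(': depth becomes 1
  Position 1 ')': depth becomes 0
  Position 2 '(': depth becomes 1
  Position 3 ')': depth becomes 0
  Position 4 '(': depth becomes 1
  Position 5 '(': depth becomes 2
  Position 6 ')': depth becomes 1
  Position 7 ')': depth becomes 0
  Position 8 '(': depth becomes 1
  Position 9 '(': depth becomes 2
  Position 10 '(': depth becomes 3
  Position 11 ')': depth becomes 2
  Position 12 ')': depth becomes 1
  Position 13 '(': depth becomes 2
  Position 14 '(': depth becomes 3
  Position 15 ')': depth becomes 2
  Position 16 ')': depth becomes 1
  Position 17 '(': depth becomes 2
  Position 18 '(': depth becomes 3
  Position 19 ')': depth becomes 2
  Position 20 ')': depth becomes 1
  Position 21 ')': depth becomes 0
Maximum depth reached: 3

3


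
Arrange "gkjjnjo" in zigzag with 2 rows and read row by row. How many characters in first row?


Zigzag "gkjjnjo" into 2 rows:
Placing characters:
  'g' => row 0
  'k' => row 1
  'j' => row 0
  'j' => row 1
  'n' => row 0
  'j' => row 1
  'o' => row 0
Rows:
  Row 0: "gjno"
  Row 1: "kjj"
First row length: 4

4


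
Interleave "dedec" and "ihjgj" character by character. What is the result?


Interleaving "dedec" and "ihjgj":
  Position 0: 'd' from first, 'i' from second => "di"
  Position 1: 'e' from first, 'h' from second => "eh"
  Position 2: 'd' from first, 'j' from second => "dj"
  Position 3: 'e' from first, 'g' from second => "eg"
  Position 4: 'c' from first, 'j' from second => "cj"
Result: diehdjegcj

diehdjegcj


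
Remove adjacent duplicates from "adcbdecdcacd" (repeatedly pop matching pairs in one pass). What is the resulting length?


Input: adcbdecdcacd
Stack-based adjacent duplicate removal:
  Read 'a': push. Stack: a
  Read 'd': push. Stack: ad
  Read 'c': push. Stack: adc
  Read 'b': push. Stack: adcb
  Read 'd': push. Stack: adcbd
  Read 'e': push. Stack: adcbde
  Read 'c': push. Stack: adcbdec
  Read 'd': push. Stack: adcbdecd
  Read 'c': push. Stack: adcbdecdc
  Read 'a': push. Stack: adcbdecdca
  Read 'c': push. Stack: adcbdecdcac
  Read 'd': push. Stack: adcbdecdcacd
Final stack: "adcbdecdcacd" (length 12)

12


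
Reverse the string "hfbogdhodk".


Input: hfbogdhodk
Reading characters right to left:
  Position 9: 'k'
  Position 8: 'd'
  Position 7: 'o'
  Position 6: 'h'
  Position 5: 'd'
  Position 4: 'g'
  Position 3: 'o'
  Position 2: 'b'
  Position 1: 'f'
  Position 0: 'h'
Reversed: kdohdgobfh

kdohdgobfh


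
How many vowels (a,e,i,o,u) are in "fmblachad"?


Input: fmblachad
Checking each character:
  'f' at position 0: consonant
  'm' at position 1: consonant
  'b' at position 2: consonant
  'l' at position 3: consonant
  'a' at position 4: vowel (running total: 1)
  'c' at position 5: consonant
  'h' at position 6: consonant
  'a' at position 7: vowel (running total: 2)
  'd' at position 8: consonant
Total vowels: 2

2


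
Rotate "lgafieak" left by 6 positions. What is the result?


Input: "lgafieak", rotate left by 6
First 6 characters: "lgafie"
Remaining characters: "ak"
Concatenate remaining + first: "ak" + "lgafie" = "aklgafie"

aklgafie


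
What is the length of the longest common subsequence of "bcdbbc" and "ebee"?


LCS of "bcdbbc" and "ebee"
DP table:
           e    b    e    e
      0    0    0    0    0
  b   0    0    1    1    1
  c   0    0    1    1    1
  d   0    0    1    1    1
  b   0    0    1    1    1
  b   0    0    1    1    1
  c   0    0    1    1    1
LCS length = dp[6][4] = 1

1


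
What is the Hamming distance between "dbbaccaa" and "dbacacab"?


Comparing "dbbaccaa" and "dbacacab" position by position:
  Position 0: 'd' vs 'd' => same
  Position 1: 'b' vs 'b' => same
  Position 2: 'b' vs 'a' => differ
  Position 3: 'a' vs 'c' => differ
  Position 4: 'c' vs 'a' => differ
  Position 5: 'c' vs 'c' => same
  Position 6: 'a' vs 'a' => same
  Position 7: 'a' vs 'b' => differ
Total differences (Hamming distance): 4

4


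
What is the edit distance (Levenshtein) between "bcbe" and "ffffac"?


Computing edit distance: "bcbe" -> "ffffac"
DP table:
           f    f    f    f    a    c
      0    1    2    3    4    5    6
  b   1    1    2    3    4    5    6
  c   2    2    2    3    4    5    5
  b   3    3    3    3    4    5    6
  e   4    4    4    4    4    5    6
Edit distance = dp[4][6] = 6

6


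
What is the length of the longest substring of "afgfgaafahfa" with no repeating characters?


Input: "afgfgaafahfa"
Sliding window (track last position of each char):
  Position 0 ('a'): window [0,0] length 1 -- new best
  Position 1 ('f'): window [0,1] length 2 -- new best
  Position 2 ('g'): window [0,2] length 3 -- new best
  Position 3 ('f'): repeat (last at 1), move window start to 2
  Position 3 ('f'): window [2,3] length 2
  Position 4 ('g'): repeat (last at 2), move window start to 3
  Position 4 ('g'): window [3,4] length 2
  Position 5 ('a'): window [3,5] length 3
  Position 6 ('a'): repeat (last at 5), move window start to 6
  Position 6 ('a'): window [6,6] length 1
  Position 7 ('f'): window [6,7] length 2
  Position 8 ('a'): repeat (last at 6), move window start to 7
  Position 8 ('a'): window [7,8] length 2
  Position 9 ('h'): window [7,9] length 3
  Position 10 ('f'): repeat (last at 7), move window start to 8
  Position 10 ('f'): window [8,10] length 3
  Position 11 ('a'): repeat (last at 8), move window start to 9
  Position 11 ('a'): window [9,11] length 3
Longest substring with no repeats: "afg" with length 3

3


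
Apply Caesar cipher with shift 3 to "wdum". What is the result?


Caesar cipher: shift "wdum" by 3
  'w' (pos 22) + 3 = pos 25 = 'z'
  'd' (pos 3) + 3 = pos 6 = 'g'
  'u' (pos 20) + 3 = pos 23 = 'x'
  'm' (pos 12) + 3 = pos 15 = 'p'
Result: zgxp

zgxp


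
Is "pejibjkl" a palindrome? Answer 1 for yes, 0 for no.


Input: pejibjkl
Reversed: lkjbijep
  Compare pos 0 ('p') with pos 7 ('l'): MISMATCH
  Compare pos 1 ('e') with pos 6 ('k'): MISMATCH
  Compare pos 2 ('j') with pos 5 ('j'): match
  Compare pos 3 ('i') with pos 4 ('b'): MISMATCH
Result: not a palindrome

0


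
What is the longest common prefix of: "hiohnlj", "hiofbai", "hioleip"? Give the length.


Words: hiohnlj, hiofbai, hioleip
  Position 0: all 'h' => match
  Position 1: all 'i' => match
  Position 2: all 'o' => match
  Position 3: ('h', 'f', 'l') => mismatch, stop
LCP = "hio" (length 3)

3


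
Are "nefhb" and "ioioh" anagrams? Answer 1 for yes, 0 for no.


Strings: "nefhb", "ioioh"
Sorted first:  befhn
Sorted second: hiioo
Differ at position 0: 'b' vs 'h' => not anagrams

0


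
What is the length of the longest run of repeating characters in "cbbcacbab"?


Input: "cbbcacbab"
Scanning for longest run:
  Position 1 ('b'): new char, reset run to 1
  Position 2 ('b'): continues run of 'b', length=2
  Position 3 ('c'): new char, reset run to 1
  Position 4 ('a'): new char, reset run to 1
  Position 5 ('c'): new char, reset run to 1
  Position 6 ('b'): new char, reset run to 1
  Position 7 ('a'): new char, reset run to 1
  Position 8 ('b'): new char, reset run to 1
Longest run: 'b' with length 2

2


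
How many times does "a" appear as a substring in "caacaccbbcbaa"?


Searching for "a" in "caacaccbbcbaa"
Scanning each position:
  Position 0: "c" => no
  Position 1: "a" => MATCH
  Position 2: "a" => MATCH
  Position 3: "c" => no
  Position 4: "a" => MATCH
  Position 5: "c" => no
  Position 6: "c" => no
  Position 7: "b" => no
  Position 8: "b" => no
  Position 9: "c" => no
  Position 10: "b" => no
  Position 11: "a" => MATCH
  Position 12: "a" => MATCH
Total occurrences: 5

5


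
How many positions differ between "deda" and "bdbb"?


Comparing "deda" and "bdbb" position by position:
  Position 0: 'd' vs 'b' => DIFFER
  Position 1: 'e' vs 'd' => DIFFER
  Position 2: 'd' vs 'b' => DIFFER
  Position 3: 'a' vs 'b' => DIFFER
Positions that differ: 4

4


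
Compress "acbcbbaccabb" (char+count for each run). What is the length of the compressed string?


Input: acbcbbaccabb
Runs:
  'a' x 1 => "a1"
  'c' x 1 => "c1"
  'b' x 1 => "b1"
  'c' x 1 => "c1"
  'b' x 2 => "b2"
  'a' x 1 => "a1"
  'c' x 2 => "c2"
  'a' x 1 => "a1"
  'b' x 2 => "b2"
Compressed: "a1c1b1c1b2a1c2a1b2"
Compressed length: 18

18


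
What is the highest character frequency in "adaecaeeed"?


Input: adaecaeeed
Character counts:
  'a': 3
  'c': 1
  'd': 2
  'e': 4
Maximum frequency: 4

4


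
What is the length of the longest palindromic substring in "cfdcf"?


Input: "cfdcf"
Checking substrings for palindromes:
  No multi-char palindromic substrings found
Longest palindromic substring: "c" with length 1

1


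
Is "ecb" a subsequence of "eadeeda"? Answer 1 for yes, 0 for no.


Check if "ecb" is a subsequence of "eadeeda"
Greedy scan:
  Position 0 ('e'): matches sub[0] = 'e'
  Position 1 ('a'): no match needed
  Position 2 ('d'): no match needed
  Position 3 ('e'): no match needed
  Position 4 ('e'): no match needed
  Position 5 ('d'): no match needed
  Position 6 ('a'): no match needed
Only matched 1/3 characters => not a subsequence

0


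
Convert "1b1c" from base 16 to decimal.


Input: "1b1c" in base 16
Positional expansion:
  Digit '1' (value 1) x 16^3 = 4096
  Digit 'b' (value 11) x 16^2 = 2816
  Digit '1' (value 1) x 16^1 = 16
  Digit 'c' (value 12) x 16^0 = 12
Sum = 6940

6940


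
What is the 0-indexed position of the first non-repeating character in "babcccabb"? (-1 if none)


Input: babcccabb
Character frequencies:
  'a': 2
  'b': 4
  'c': 3
Scanning left to right for freq == 1:
  Position 0 ('b'): freq=4, skip
  Position 1 ('a'): freq=2, skip
  Position 2 ('b'): freq=4, skip
  Position 3 ('c'): freq=3, skip
  Position 4 ('c'): freq=3, skip
  Position 5 ('c'): freq=3, skip
  Position 6 ('a'): freq=2, skip
  Position 7 ('b'): freq=4, skip
  Position 8 ('b'): freq=4, skip
  No unique character found => answer = -1

-1


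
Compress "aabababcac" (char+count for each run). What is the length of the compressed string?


Input: aabababcac
Runs:
  'a' x 2 => "a2"
  'b' x 1 => "b1"
  'a' x 1 => "a1"
  'b' x 1 => "b1"
  'a' x 1 => "a1"
  'b' x 1 => "b1"
  'c' x 1 => "c1"
  'a' x 1 => "a1"
  'c' x 1 => "c1"
Compressed: "a2b1a1b1a1b1c1a1c1"
Compressed length: 18

18


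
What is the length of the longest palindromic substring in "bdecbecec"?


Input: "bdecbecec"
Checking substrings for palindromes:
  [5:8] "ece" (len 3) => palindrome
  [6:9] "cec" (len 3) => palindrome
Longest palindromic substring: "ece" with length 3

3


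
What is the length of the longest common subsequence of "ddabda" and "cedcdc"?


LCS of "ddabda" and "cedcdc"
DP table:
           c    e    d    c    d    c
      0    0    0    0    0    0    0
  d   0    0    0    1    1    1    1
  d   0    0    0    1    1    2    2
  a   0    0    0    1    1    2    2
  b   0    0    0    1    1    2    2
  d   0    0    0    1    1    2    2
  a   0    0    0    1    1    2    2
LCS length = dp[6][6] = 2

2


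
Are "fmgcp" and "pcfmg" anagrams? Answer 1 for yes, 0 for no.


Strings: "fmgcp", "pcfmg"
Sorted first:  cfgmp
Sorted second: cfgmp
Sorted forms match => anagrams

1


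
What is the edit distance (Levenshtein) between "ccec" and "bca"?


Computing edit distance: "ccec" -> "bca"
DP table:
           b    c    a
      0    1    2    3
  c   1    1    1    2
  c   2    2    1    2
  e   3    3    2    2
  c   4    4    3    3
Edit distance = dp[4][3] = 3

3


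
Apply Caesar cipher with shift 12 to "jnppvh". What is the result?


Caesar cipher: shift "jnppvh" by 12
  'j' (pos 9) + 12 = pos 21 = 'v'
  'n' (pos 13) + 12 = pos 25 = 'z'
  'p' (pos 15) + 12 = pos 1 = 'b'
  'p' (pos 15) + 12 = pos 1 = 'b'
  'v' (pos 21) + 12 = pos 7 = 'h'
  'h' (pos 7) + 12 = pos 19 = 't'
Result: vzbbht

vzbbht


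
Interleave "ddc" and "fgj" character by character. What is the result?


Interleaving "ddc" and "fgj":
  Position 0: 'd' from first, 'f' from second => "df"
  Position 1: 'd' from first, 'g' from second => "dg"
  Position 2: 'c' from first, 'j' from second => "cj"
Result: dfdgcj

dfdgcj


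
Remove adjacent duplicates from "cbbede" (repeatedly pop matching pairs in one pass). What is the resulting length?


Input: cbbede
Stack-based adjacent duplicate removal:
  Read 'c': push. Stack: c
  Read 'b': push. Stack: cb
  Read 'b': matches stack top 'b' => pop. Stack: c
  Read 'e': push. Stack: ce
  Read 'd': push. Stack: ced
  Read 'e': push. Stack: cede
Final stack: "cede" (length 4)

4


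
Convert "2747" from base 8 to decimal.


Input: "2747" in base 8
Positional expansion:
  Digit '2' (value 2) x 8^3 = 1024
  Digit '7' (value 7) x 8^2 = 448
  Digit '4' (value 4) x 8^1 = 32
  Digit '7' (value 7) x 8^0 = 7
Sum = 1511

1511


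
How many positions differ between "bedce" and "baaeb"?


Comparing "bedce" and "baaeb" position by position:
  Position 0: 'b' vs 'b' => same
  Position 1: 'e' vs 'a' => DIFFER
  Position 2: 'd' vs 'a' => DIFFER
  Position 3: 'c' vs 'e' => DIFFER
  Position 4: 'e' vs 'b' => DIFFER
Positions that differ: 4

4


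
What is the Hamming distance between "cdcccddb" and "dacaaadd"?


Comparing "cdcccddb" and "dacaaadd" position by position:
  Position 0: 'c' vs 'd' => differ
  Position 1: 'd' vs 'a' => differ
  Position 2: 'c' vs 'c' => same
  Position 3: 'c' vs 'a' => differ
  Position 4: 'c' vs 'a' => differ
  Position 5: 'd' vs 'a' => differ
  Position 6: 'd' vs 'd' => same
  Position 7: 'b' vs 'd' => differ
Total differences (Hamming distance): 6

6


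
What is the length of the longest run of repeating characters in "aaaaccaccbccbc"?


Input: "aaaaccaccbccbc"
Scanning for longest run:
  Position 1 ('a'): continues run of 'a', length=2
  Position 2 ('a'): continues run of 'a', length=3
  Position 3 ('a'): continues run of 'a', length=4
  Position 4 ('c'): new char, reset run to 1
  Position 5 ('c'): continues run of 'c', length=2
  Position 6 ('a'): new char, reset run to 1
  Position 7 ('c'): new char, reset run to 1
  Position 8 ('c'): continues run of 'c', length=2
  Position 9 ('b'): new char, reset run to 1
  Position 10 ('c'): new char, reset run to 1
  Position 11 ('c'): continues run of 'c', length=2
  Position 12 ('b'): new char, reset run to 1
  Position 13 ('c'): new char, reset run to 1
Longest run: 'a' with length 4

4


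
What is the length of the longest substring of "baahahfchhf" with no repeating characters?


Input: "baahahfchhf"
Sliding window (track last position of each char):
  Position 0 ('b'): window [0,0] length 1 -- new best
  Position 1 ('a'): window [0,1] length 2 -- new best
  Position 2 ('a'): repeat (last at 1), move window start to 2
  Position 2 ('a'): window [2,2] length 1
  Position 3 ('h'): window [2,3] length 2
  Position 4 ('a'): repeat (last at 2), move window start to 3
  Position 4 ('a'): window [3,4] length 2
  Position 5 ('h'): repeat (last at 3), move window start to 4
  Position 5 ('h'): window [4,5] length 2
  Position 6 ('f'): window [4,6] length 3 -- new best
  Position 7 ('c'): window [4,7] length 4 -- new best
  Position 8 ('h'): repeat (last at 5), move window start to 6
  Position 8 ('h'): window [6,8] length 3
  Position 9 ('h'): repeat (last at 8), move window start to 9
  Position 9 ('h'): window [9,9] length 1
  Position 10 ('f'): window [9,10] length 2
Longest substring with no repeats: "ahfc" with length 4

4


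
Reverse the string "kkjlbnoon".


Input: kkjlbnoon
Reading characters right to left:
  Position 8: 'n'
  Position 7: 'o'
  Position 6: 'o'
  Position 5: 'n'
  Position 4: 'b'
  Position 3: 'l'
  Position 2: 'j'
  Position 1: 'k'
  Position 0: 'k'
Reversed: noonbljkk

noonbljkk


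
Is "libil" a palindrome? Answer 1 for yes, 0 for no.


Input: libil
Reversed: libil
  Compare pos 0 ('l') with pos 4 ('l'): match
  Compare pos 1 ('i') with pos 3 ('i'): match
Result: palindrome

1


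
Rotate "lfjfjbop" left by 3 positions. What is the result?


Input: "lfjfjbop", rotate left by 3
First 3 characters: "lfj"
Remaining characters: "fjbop"
Concatenate remaining + first: "fjbop" + "lfj" = "fjboplfj"

fjboplfj


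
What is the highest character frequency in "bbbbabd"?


Input: bbbbabd
Character counts:
  'a': 1
  'b': 5
  'd': 1
Maximum frequency: 5

5


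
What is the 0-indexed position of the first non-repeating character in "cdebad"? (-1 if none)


Input: cdebad
Character frequencies:
  'a': 1
  'b': 1
  'c': 1
  'd': 2
  'e': 1
Scanning left to right for freq == 1:
  Position 0 ('c'): unique! => answer = 0

0


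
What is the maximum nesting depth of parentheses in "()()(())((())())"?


Input: "()()(())((())())"
Tracking depth:
  Position 0 '(': depth becomes 1
  Position 1 ')': depth becomes 0
  Position 2 '(': depth becomes 1
  Position 3 ')': depth becomes 0
  Position 4 '(': depth becomes 1
  Position 5 '(': depth becomes 2
  Position 6 ')': depth becomes 1
  Position 7 ')': depth becomes 0
  Position 8 '(': depth becomes 1
  Position 9 '(': depth becomes 2
  Position 10 '(': depth becomes 3
  Position 11 ')': depth becomes 2
  Position 12 ')': depth becomes 1
  Position 13 '(': depth becomes 2
  Position 14 ')': depth becomes 1
  Position 15 ')': depth becomes 0
Maximum depth reached: 3

3


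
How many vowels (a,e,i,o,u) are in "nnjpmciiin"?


Input: nnjpmciiin
Checking each character:
  'n' at position 0: consonant
  'n' at position 1: consonant
  'j' at position 2: consonant
  'p' at position 3: consonant
  'm' at position 4: consonant
  'c' at position 5: consonant
  'i' at position 6: vowel (running total: 1)
  'i' at position 7: vowel (running total: 2)
  'i' at position 8: vowel (running total: 3)
  'n' at position 9: consonant
Total vowels: 3

3


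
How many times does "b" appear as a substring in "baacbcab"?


Searching for "b" in "baacbcab"
Scanning each position:
  Position 0: "b" => MATCH
  Position 1: "a" => no
  Position 2: "a" => no
  Position 3: "c" => no
  Position 4: "b" => MATCH
  Position 5: "c" => no
  Position 6: "a" => no
  Position 7: "b" => MATCH
Total occurrences: 3

3


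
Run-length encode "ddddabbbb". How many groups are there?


Input: ddddabbbb
Scanning for consecutive runs:
  Group 1: 'd' x 4 (positions 0-3)
  Group 2: 'a' x 1 (positions 4-4)
  Group 3: 'b' x 4 (positions 5-8)
Total groups: 3

3


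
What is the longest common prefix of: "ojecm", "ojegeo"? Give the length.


Words: ojecm, ojegeo
  Position 0: all 'o' => match
  Position 1: all 'j' => match
  Position 2: all 'e' => match
  Position 3: ('c', 'g') => mismatch, stop
LCP = "oje" (length 3)

3


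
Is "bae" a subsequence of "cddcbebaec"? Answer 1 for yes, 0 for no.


Check if "bae" is a subsequence of "cddcbebaec"
Greedy scan:
  Position 0 ('c'): no match needed
  Position 1 ('d'): no match needed
  Position 2 ('d'): no match needed
  Position 3 ('c'): no match needed
  Position 4 ('b'): matches sub[0] = 'b'
  Position 5 ('e'): no match needed
  Position 6 ('b'): no match needed
  Position 7 ('a'): matches sub[1] = 'a'
  Position 8 ('e'): matches sub[2] = 'e'
  Position 9 ('c'): no match needed
All 3 characters matched => is a subsequence

1


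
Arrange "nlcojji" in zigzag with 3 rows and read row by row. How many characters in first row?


Zigzag "nlcojji" into 3 rows:
Placing characters:
  'n' => row 0
  'l' => row 1
  'c' => row 2
  'o' => row 1
  'j' => row 0
  'j' => row 1
  'i' => row 2
Rows:
  Row 0: "nj"
  Row 1: "loj"
  Row 2: "ci"
First row length: 2

2


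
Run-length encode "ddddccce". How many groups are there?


Input: ddddccce
Scanning for consecutive runs:
  Group 1: 'd' x 4 (positions 0-3)
  Group 2: 'c' x 3 (positions 4-6)
  Group 3: 'e' x 1 (positions 7-7)
Total groups: 3

3


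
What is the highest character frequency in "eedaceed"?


Input: eedaceed
Character counts:
  'a': 1
  'c': 1
  'd': 2
  'e': 4
Maximum frequency: 4

4


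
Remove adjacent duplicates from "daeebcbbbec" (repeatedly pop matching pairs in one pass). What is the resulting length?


Input: daeebcbbbec
Stack-based adjacent duplicate removal:
  Read 'd': push. Stack: d
  Read 'a': push. Stack: da
  Read 'e': push. Stack: dae
  Read 'e': matches stack top 'e' => pop. Stack: da
  Read 'b': push. Stack: dab
  Read 'c': push. Stack: dabc
  Read 'b': push. Stack: dabcb
  Read 'b': matches stack top 'b' => pop. Stack: dabc
  Read 'b': push. Stack: dabcb
  Read 'e': push. Stack: dabcbe
  Read 'c': push. Stack: dabcbec
Final stack: "dabcbec" (length 7)

7


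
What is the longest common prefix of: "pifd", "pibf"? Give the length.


Words: pifd, pibf
  Position 0: all 'p' => match
  Position 1: all 'i' => match
  Position 2: ('f', 'b') => mismatch, stop
LCP = "pi" (length 2)

2


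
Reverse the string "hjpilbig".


Input: hjpilbig
Reading characters right to left:
  Position 7: 'g'
  Position 6: 'i'
  Position 5: 'b'
  Position 4: 'l'
  Position 3: 'i'
  Position 2: 'p'
  Position 1: 'j'
  Position 0: 'h'
Reversed: giblipjh

giblipjh


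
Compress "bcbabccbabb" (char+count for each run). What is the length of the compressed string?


Input: bcbabccbabb
Runs:
  'b' x 1 => "b1"
  'c' x 1 => "c1"
  'b' x 1 => "b1"
  'a' x 1 => "a1"
  'b' x 1 => "b1"
  'c' x 2 => "c2"
  'b' x 1 => "b1"
  'a' x 1 => "a1"
  'b' x 2 => "b2"
Compressed: "b1c1b1a1b1c2b1a1b2"
Compressed length: 18

18
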